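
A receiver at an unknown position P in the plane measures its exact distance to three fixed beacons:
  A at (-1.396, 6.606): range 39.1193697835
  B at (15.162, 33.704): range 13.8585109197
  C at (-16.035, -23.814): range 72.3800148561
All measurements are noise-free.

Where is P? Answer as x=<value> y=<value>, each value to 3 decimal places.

x=6.905 y=44.834

eq1: (x + 1.396)² + (y − 6.606)² = 39.1193697835²
eq2: (x − 15.162)² + (y − 33.704)² = 13.8585109197²
eq3: (x + 16.035)² + (y + 23.814)² = 72.3800148561²
eq1−eq3, eq1−eq2 (x²,y² cancel):
  -29.278·x − 60.840·y = -2929.901689
  33.116·x + 54.196·y = 2658.524575
det = -29.278·54.196 − -60.840·33.116 = 428.026952
x = (-2929.901689·54.196 − -60.840·2658.524575) / 428.026952 = 6.905367
y = (-29.278·2658.524575 − -2929.901689·33.116) / 428.026952 = 44.834424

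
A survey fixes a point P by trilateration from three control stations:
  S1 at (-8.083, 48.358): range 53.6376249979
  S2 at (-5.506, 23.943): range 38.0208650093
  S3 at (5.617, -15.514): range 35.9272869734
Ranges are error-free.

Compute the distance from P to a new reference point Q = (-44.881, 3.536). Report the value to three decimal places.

75.373

eq1: (x + 8.083)² + (y − 48.358)² = 53.6376249979²
eq2: (x + 5.506)² + (y − 23.943)² = 38.0208650093²
eq3: (x − 5.617)² + (y + 15.514)² = 35.9272869734²
eq2−eq1, eq2−eq3 (x²,y² cancel):
  -5.154·x + 48.830·y = 368.839129
  22.246·x − 78.914·y = -176.532173
det = -5.154·-78.914 − 48.830·22.246 = -679.549424
x = (368.839129·-78.914 − 48.830·-176.532173) / -679.549424 = 30.147189
y = (-5.154·-176.532173 − 368.839129·22.246) / -679.549424 = 10.735567
|P − Q| = √((30.147189 − -44.881)² + (10.735567 − 3.536)²) = 75.372826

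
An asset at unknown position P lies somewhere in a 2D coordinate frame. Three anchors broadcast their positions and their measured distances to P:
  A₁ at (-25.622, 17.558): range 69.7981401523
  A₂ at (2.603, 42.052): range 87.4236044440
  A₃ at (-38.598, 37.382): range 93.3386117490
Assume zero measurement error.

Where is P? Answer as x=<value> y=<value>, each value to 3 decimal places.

eq1: (x + 25.622)² + (y − 17.558)² = 69.7981401523²
eq2: (x − 2.603)² + (y − 42.052)² = 87.4236044440²
eq3: (x + 38.598)² + (y − 37.382)² = 93.3386117490²
eq2−eq1, eq2−eq3 (x²,y² cancel):
  -56.450·x − 48.988·y = 1960.730180
  -82.402·x − 9.340·y = 42.863386
det = -56.450·-9.340 − -48.988·-82.402 = -3509.466176
x = (1960.730180·-9.340 − -48.988·42.863386) / -3509.466176 = 4.619913
y = (-56.450·42.863386 − 1960.730180·-82.402) / -3509.466176 = -45.348336

x=4.620 y=-45.348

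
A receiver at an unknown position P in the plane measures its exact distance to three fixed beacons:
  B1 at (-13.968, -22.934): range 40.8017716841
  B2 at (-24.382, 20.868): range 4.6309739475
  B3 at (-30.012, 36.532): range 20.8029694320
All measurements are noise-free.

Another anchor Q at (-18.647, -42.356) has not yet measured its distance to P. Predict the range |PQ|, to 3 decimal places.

59.019

eq1: (x + 13.968)² + (y + 22.934)² = 40.8017716841²
eq2: (x + 24.382)² + (y − 20.868)² = 4.6309739475²
eq3: (x + 30.012)² + (y − 36.532)² = 20.8029694320²
eq3−eq1, eq3−eq2 (x²,y² cancel):
  32.088·x − 118.932·y = -2746.254823
  11.260·x − 31.328·y = -794.034203
det = 32.088·-31.328 − -118.932·11.260 = 333.921456
x = (-2746.254823·-31.328 − -118.932·-794.034203) / 333.921456 = -25.159823
y = (32.088·-794.034203 − -2746.254823·11.260) / 333.921456 = 16.302815
|P − Q| = √((-25.159823 − -18.647)² + (16.302815 − -42.356)²) = 59.019264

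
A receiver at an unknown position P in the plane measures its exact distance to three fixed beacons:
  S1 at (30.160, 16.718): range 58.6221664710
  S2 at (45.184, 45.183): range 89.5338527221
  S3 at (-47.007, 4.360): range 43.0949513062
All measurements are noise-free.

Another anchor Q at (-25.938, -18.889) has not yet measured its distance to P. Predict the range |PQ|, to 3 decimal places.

eq1: (x − 30.160)² + (y − 16.718)² = 58.6221664710²
eq2: (x − 45.184)² + (y − 45.183)² = 89.5338527221²
eq3: (x + 47.007)² + (y − 4.360)² = 43.0949513062²
eq2−eq1, eq2−eq3 (x²,y² cancel):
  -30.048·x − 56.930·y = 1685.772161
  -184.382·x − 81.646·y = 4304.706259
det = -30.048·-81.646 − -56.930·-184.382 = -8043.568252
x = (1685.772161·-81.646 − -56.930·4304.706259) / -8043.568252 = -13.356059
y = (-30.048·4304.706259 − 1685.772161·-184.382) / -8043.568252 = -22.561906
|P − Q| = √((-13.356059 − -25.938)² + (-22.561906 − -18.889)²) = 13.107077

13.107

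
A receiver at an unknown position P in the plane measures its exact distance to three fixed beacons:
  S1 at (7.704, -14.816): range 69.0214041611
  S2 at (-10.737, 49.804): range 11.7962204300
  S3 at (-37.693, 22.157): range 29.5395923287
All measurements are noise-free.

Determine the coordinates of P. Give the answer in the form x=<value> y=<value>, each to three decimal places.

x=-22.276 y=47.354

eq1: (x − 7.704)² + (y + 14.816)² = 69.0214041611²
eq2: (x + 10.737)² + (y − 49.804)² = 11.7962204300²
eq3: (x + 37.693)² + (y − 22.157)² = 29.5395923287²
eq1−eq2, eq1−eq3 (x²,y² cancel):
  -36.882·x + 129.240·y = 6941.659529
  -90.794·x + 73.946·y = 5524.196143
det = -36.882·73.946 − 129.240·-90.794 = 9006.940188
x = (6941.659529·73.946 − 129.240·5524.196143) / 9006.940188 = -22.276062
y = (-36.882·5524.196143 − 6941.659529·-90.794) / 9006.940188 = 47.354332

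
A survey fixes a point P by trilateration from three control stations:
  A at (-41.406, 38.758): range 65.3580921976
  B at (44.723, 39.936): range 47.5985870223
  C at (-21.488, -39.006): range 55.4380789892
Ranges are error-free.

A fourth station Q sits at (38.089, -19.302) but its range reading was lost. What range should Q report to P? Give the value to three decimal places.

eq1: (x + 41.406)² + (y − 38.758)² = 65.3580921976²
eq2: (x − 44.723)² + (y − 39.936)² = 47.5985870223²
eq3: (x + 21.488)² + (y + 39.006)² = 55.4380789892²
eq1−eq2, eq1−eq3 (x²,y² cancel):
  172.258·x + 2.356·y = 2384.446154
  39.836·x − 155.528·y = -35.137606
det = 172.258·-155.528 − 2.356·39.836 = -26884.795840
x = (2384.446154·-155.528 − 2.356·-35.137606) / -26884.795840 = 13.790894
y = (172.258·-35.137606 − 2384.446154·39.836) / -26884.795840 = 3.758241
|P − Q| = √((13.790894 − 38.089)² + (3.758241 − -19.302)²) = 33.498846

33.499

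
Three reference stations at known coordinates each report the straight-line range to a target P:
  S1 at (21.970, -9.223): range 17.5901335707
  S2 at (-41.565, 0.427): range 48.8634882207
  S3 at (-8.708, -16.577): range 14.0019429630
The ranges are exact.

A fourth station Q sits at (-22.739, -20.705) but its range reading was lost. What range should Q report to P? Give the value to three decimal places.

28.584

eq1: (x − 21.970)² + (y + 9.223)² = 17.5901335707²
eq2: (x + 41.565)² + (y − 0.427)² = 48.8634882207²
eq3: (x + 8.708)² + (y + 16.577)² = 14.0019429630²
eq1−eq2, eq1−eq3 (x²,y² cancel):
  -127.070·x + 19.300·y = -918.140757
  -61.356·x − 14.708·y = -103.760044
det = -127.070·-14.708 − 19.300·-61.356 = 3053.116360
x = (-918.140757·-14.708 − 19.300·-103.760044) / 3053.116360 = 5.078936
y = (-127.070·-103.760044 − -918.140757·-61.356) / 3053.116360 = -14.132660
|P − Q| = √((5.078936 − -22.739)² + (-14.132660 − -20.705)²) = 28.583793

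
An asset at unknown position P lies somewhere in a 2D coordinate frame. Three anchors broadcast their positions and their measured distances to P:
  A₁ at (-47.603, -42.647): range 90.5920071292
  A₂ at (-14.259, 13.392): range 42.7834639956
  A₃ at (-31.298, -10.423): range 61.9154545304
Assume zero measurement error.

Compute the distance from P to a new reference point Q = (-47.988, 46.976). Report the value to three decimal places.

eq1: (x + 47.603)² + (y + 42.647)² = 90.5920071292²
eq2: (x + 14.259)² + (y − 13.392)² = 42.7834639956²
eq3: (x + 31.298)² + (y + 10.423)² = 61.9154545304²
eq1−eq3, eq1−eq2 (x²,y² cancel):
  32.610·x + 64.448·y = 1376.779761
  66.688·x + 112.078·y = 2674.339491
det = 32.610·112.078 − 64.448·66.688 = -643.044644
x = (1376.779761·112.078 − 64.448·2674.339491) / -643.044644 = 28.068206
y = (32.610·2674.339491 − 1376.779761·66.688) / -643.044644 = 7.160433
|P − Q| = √((28.068206 − -47.988)² + (7.160433 − 46.976)²) = 85.847690

85.848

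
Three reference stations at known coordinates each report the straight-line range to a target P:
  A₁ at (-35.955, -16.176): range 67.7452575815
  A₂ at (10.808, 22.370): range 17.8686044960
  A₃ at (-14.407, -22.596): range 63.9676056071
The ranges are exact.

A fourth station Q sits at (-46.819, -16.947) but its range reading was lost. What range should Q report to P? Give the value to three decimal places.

eq1: (x + 35.955)² + (y + 16.176)² = 67.7452575815²
eq2: (x − 10.808)² + (y − 22.370)² = 17.8686044960²
eq3: (x + 14.407)² + (y + 22.596)² = 63.9676056071²
eq2−eq1, eq2−eq3 (x²,y² cancel):
  -93.526·x − 77.092·y = -3332.937661
  -50.430·x − 89.932·y = -3671.656439
det = -93.526·-89.932 − -77.092·-50.430 = 4523.230672
x = (-3332.937661·-89.932 − -77.092·-3671.656439) / 4523.230672 = 3.688163
y = (-93.526·-3671.656439 − -3332.937661·-50.430) / 4523.230672 = 38.758867
|P − Q| = √((3.688163 − -46.819)² + (38.758867 − -16.947)²) = 75.193863

75.194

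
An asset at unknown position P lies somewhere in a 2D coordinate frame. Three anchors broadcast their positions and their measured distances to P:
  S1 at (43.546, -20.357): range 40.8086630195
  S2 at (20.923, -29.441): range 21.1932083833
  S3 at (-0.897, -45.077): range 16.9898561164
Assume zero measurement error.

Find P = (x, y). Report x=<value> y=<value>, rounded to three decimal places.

x=15.394 y=-49.900

eq1: (x − 43.546)² + (y + 20.357)² = 40.8086630195²
eq2: (x − 20.923)² + (y + 29.441)² = 21.1932083833²
eq3: (x + 0.897)² + (y + 45.077)² = 16.9898561164²
eq1−eq3, eq1−eq2 (x²,y² cancel):
  -88.886·x − 49.440·y = 1098.770740
  -45.246·x − 18.168·y = 210.077741
det = -88.886·-18.168 − -49.440·-45.246 = -622.081392
x = (1098.770740·-18.168 − -49.440·210.077741) / -622.081392 = 15.393843
y = (-88.886·210.077741 − 1098.770740·-45.246) / -622.081392 = -49.900240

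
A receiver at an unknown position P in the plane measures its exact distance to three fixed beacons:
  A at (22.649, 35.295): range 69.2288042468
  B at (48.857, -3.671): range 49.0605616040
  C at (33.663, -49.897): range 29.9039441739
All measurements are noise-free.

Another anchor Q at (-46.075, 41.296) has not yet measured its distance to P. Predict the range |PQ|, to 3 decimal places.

eq1: (x − 22.649)² + (y − 35.295)² = 69.2288042468²
eq2: (x − 48.857)² + (y + 3.671)² = 49.0605616040²
eq3: (x − 33.663)² + (y + 49.897)² = 29.9039441739²
eq3−eq2, eq3−eq1 (x²,y² cancel):
  30.388·x + 92.452·y = -2735.118316
  -22.028·x + 170.384·y = -5762.575412
det = 30.388·170.384 − 92.452·-22.028 = 7214.161648
x = (-2735.118316·170.384 − 92.452·-5762.575412) / 7214.161648 = 9.251418
y = (30.388·-5762.575412 − -2735.118316·-22.028) / 7214.161648 = -32.625042
|P − Q| = √((9.251418 − -46.075)² + (-32.625042 − 41.296)²) = 92.332730

92.333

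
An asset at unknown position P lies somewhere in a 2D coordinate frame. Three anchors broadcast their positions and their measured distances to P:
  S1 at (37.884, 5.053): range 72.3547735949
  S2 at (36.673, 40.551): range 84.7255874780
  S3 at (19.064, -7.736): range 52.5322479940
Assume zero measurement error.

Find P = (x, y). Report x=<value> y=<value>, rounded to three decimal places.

eq1: (x − 37.884)² + (y − 5.053)² = 72.3547735949²
eq2: (x − 36.673)² + (y − 40.551)² = 84.7255874780²
eq3: (x − 19.064)² + (y + 7.736)² = 52.5322479940²
eq3−eq2, eq3−eq1 (x²,y² cancel):
  35.218·x + 96.574·y = -1852.777356
  37.640·x + 25.578·y = -1438.127710
det = 35.218·25.578 − 96.574·37.640 = -2734.239356
x = (-1852.777356·25.578 − 96.574·-1438.127710) / -2734.239356 = -33.462837
y = (35.218·-1438.127710 − -1852.777356·37.640) / -2734.239356 = -6.982036

x=-33.463 y=-6.982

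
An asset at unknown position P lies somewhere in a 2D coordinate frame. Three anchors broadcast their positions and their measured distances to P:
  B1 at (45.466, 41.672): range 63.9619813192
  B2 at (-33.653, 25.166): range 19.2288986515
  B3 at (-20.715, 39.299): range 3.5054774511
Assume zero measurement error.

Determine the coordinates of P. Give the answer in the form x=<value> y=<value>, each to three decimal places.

eq1: (x − 45.466)² + (y − 41.672)² = 63.9619813192²
eq2: (x + 33.653)² + (y − 25.166)² = 19.2288986515²
eq3: (x + 20.715)² + (y − 39.299)² = 3.5054774511²
eq3−eq2, eq3−eq1 (x²,y² cancel):
  -25.876·x − 28.266·y = -565.132832
  132.362·x + 4.746·y = -2248.656568
det = -25.876·4.746 − -28.266·132.362 = 3618.536796
x = (-565.132832·4.746 − -28.266·-2248.656568) / 3618.536796 = -18.306473
y = (-25.876·-2248.656568 − -565.132832·132.362) / 3618.536796 = 36.751968

x=-18.306 y=36.752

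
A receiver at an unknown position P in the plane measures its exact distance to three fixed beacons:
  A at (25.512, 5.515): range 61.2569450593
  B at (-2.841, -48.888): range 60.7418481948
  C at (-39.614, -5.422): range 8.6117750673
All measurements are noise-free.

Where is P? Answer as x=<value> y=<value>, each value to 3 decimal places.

eq1: (x − 25.512)² + (y − 5.515)² = 61.2569450593²
eq2: (x + 2.841)² + (y + 48.888)² = 60.7418481948²
eq3: (x + 39.614)² + (y + 5.422)² = 8.6117750673²
eq3−eq1, eq3−eq2 (x²,y² cancel):
  130.252·x + 21.874·y = -4595.640359
  73.546·x − 86.932·y = -2815.968707
det = 130.252·-86.932 − 21.874·73.546 = -12931.812068
x = (-4595.640359·-86.932 − 21.874·-2815.968707) / -12931.812068 = -35.656620
y = (130.252·-2815.968707 − -4595.640359·73.546) / -12931.812068 = 2.226648

x=-35.657 y=2.227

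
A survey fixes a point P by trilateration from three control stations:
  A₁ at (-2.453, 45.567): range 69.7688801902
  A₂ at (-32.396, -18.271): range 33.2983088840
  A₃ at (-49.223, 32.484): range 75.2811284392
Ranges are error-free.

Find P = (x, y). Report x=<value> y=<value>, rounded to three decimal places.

eq1: (x + 2.453)² + (y − 45.567)² = 69.7688801902²
eq2: (x + 32.396)² + (y + 18.271)² = 33.2983088840²
eq3: (x + 49.223)² + (y − 32.484)² = 75.2811284392²
eq1−eq3, eq1−eq2 (x²,y² cancel):
  -93.540·x − 26.166·y = 596.193631
  -59.886·x − 127.676·y = 3059.880827
det = -93.540·-127.676 − -26.166·-59.886 = 10375.835964
x = (596.193631·-127.676 − -26.166·3059.880827) / 10375.835964 = 0.380232
y = (-93.540·3059.880827 − 596.193631·-59.886) / 10375.835964 = -24.144329

x=0.380 y=-24.144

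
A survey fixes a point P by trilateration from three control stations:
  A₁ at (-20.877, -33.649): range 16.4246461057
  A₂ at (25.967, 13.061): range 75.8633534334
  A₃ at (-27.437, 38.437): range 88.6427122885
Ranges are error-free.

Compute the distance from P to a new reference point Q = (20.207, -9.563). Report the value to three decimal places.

eq1: (x + 20.877)² + (y + 33.649)² = 16.4246461057²
eq2: (x − 25.967)² + (y − 13.061)² = 75.8633534334²
eq3: (x + 27.437)² + (y − 38.437)² = 88.6427122885²
eq1−eq2, eq1−eq3 (x²,y² cancel):
  93.688·x + 93.420·y = -6208.708914
  -13.120·x + 144.172·y = -6925.673834
det = 93.688·144.172 − 93.420·-13.120 = 14732.856736
x = (-6208.708914·144.172 − 93.420·-6925.673834) / 14732.856736 = -16.841644
y = (93.688·-6925.673834 − -6208.708914·-13.120) / 14732.856736 = -49.570209
|P − Q| = √((-16.841644 − 20.207)² + (-49.570209 − -9.563)²) = 54.526863

54.527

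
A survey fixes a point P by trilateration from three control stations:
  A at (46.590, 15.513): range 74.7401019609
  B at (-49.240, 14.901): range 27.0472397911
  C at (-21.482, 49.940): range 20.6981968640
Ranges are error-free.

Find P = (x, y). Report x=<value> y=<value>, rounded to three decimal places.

x=-26.748 y=29.923

eq1: (x − 46.590)² + (y − 15.513)² = 74.7401019609²
eq2: (x + 49.240)² + (y − 14.901)² = 27.0472397911²
eq3: (x + 21.482)² + (y − 49.940)² = 20.6981968640²
eq2−eq1, eq2−eq3 (x²,y² cancel):
  191.660·x + 1.224·y = -5089.865793
  55.516·x + 70.078·y = 612.000350
det = 191.660·70.078 − 1.224·55.516 = 13363.197896
x = (-5089.865793·70.078 − 1.224·612.000350) / 13363.197896 = -26.747842
y = (191.660·612.000350 − -5089.865793·55.516) / 13363.197896 = 29.922851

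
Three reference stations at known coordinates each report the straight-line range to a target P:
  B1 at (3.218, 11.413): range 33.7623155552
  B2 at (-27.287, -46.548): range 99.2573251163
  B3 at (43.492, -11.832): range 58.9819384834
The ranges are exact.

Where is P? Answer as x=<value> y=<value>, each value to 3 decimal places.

x=18.423 y=41.557

eq1: (x − 3.218)² + (y − 11.413)² = 33.7623155552²
eq2: (x + 27.287)² + (y + 46.548)² = 99.2573251163²
eq3: (x − 43.492)² + (y + 11.832)² = 58.9819384834²
eq1−eq2, eq1−eq3 (x²,y² cancel):
  -61.010·x − 115.922·y = -5941.438058
  80.548·x − 46.490·y = -448.036921
det = -61.010·-46.490 − -115.922·80.548 = 12173.640156
x = (-5941.438058·-46.490 − -115.922·-448.036921) / 12173.640156 = 18.423423
y = (-61.010·-448.036921 − -5941.438058·80.548) / 12173.640156 = 41.557470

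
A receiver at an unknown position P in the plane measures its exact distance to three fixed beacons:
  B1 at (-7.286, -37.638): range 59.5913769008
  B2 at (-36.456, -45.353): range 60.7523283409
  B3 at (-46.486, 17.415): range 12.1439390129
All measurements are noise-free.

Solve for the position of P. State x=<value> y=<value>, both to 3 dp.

x=-34.516 y=15.368

eq1: (x + 7.286)² + (y + 37.638)² = 59.5913769008²
eq2: (x + 36.456)² + (y + 45.353)² = 60.7523283409²
eq3: (x + 46.486)² + (y − 17.415)² = 12.1439390129²
eq1−eq2, eq1−eq3 (x²,y² cancel):
  -58.340·x − 15.430·y = 1776.516507
  -78.400·x + 110.106·y = 4398.182527
det = -58.340·110.106 − -15.430·-78.400 = -7633.296040
x = (1776.516507·110.106 − -15.430·4398.182527) / -7633.296040 = -34.515769
y = (-58.340·4398.182527 − 1776.516507·-78.400) / -7633.296040 = 15.368338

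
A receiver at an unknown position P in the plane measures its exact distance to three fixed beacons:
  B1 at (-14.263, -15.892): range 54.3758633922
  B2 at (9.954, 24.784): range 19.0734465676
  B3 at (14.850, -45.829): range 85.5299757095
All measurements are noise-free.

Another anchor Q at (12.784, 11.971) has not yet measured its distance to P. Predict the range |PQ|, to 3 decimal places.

30.713

eq1: (x + 14.263)² + (y + 15.892)² = 54.3758633922²
eq2: (x − 9.954)² + (y − 24.784)² = 19.0734465676²
eq3: (x − 14.850)² + (y + 45.829)² = 85.5299757095²
eq3−eq1, eq3−eq2 (x²,y² cancel):
  -58.226·x + 59.874·y = 2493.811317
  -9.792·x + 141.226·y = 5344.089412
det = -58.226·141.226 − 59.874·-9.792 = -7636.738868
x = (2493.811317·141.226 − 59.874·5344.089412) / -7636.738868 = -4.218946
y = (-58.226·5344.089412 − 2493.811317·-9.792) / -7636.738868 = 37.548167
|P − Q| = √((-4.218946 − 12.784)² + (37.548167 − 11.971)²) = 30.713054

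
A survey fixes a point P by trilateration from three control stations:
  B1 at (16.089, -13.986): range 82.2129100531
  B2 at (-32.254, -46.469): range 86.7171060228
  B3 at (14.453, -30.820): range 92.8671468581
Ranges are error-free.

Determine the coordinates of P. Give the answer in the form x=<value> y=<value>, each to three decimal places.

eq1: (x − 16.089)² + (y + 13.986)² = 82.2129100531²
eq2: (x + 32.254)² + (y + 46.469)² = 86.7171060228²
eq3: (x − 14.453)² + (y + 30.820)² = 92.8671468581²
eq3−eq2, eq3−eq1 (x²,y² cancel):
  -93.414·x − 31.298·y = 3145.377357
  3.272·x + 33.668·y = 1161.046894
det = -93.414·33.668 − -31.298·3.272 = -3042.655496
x = (3145.377357·33.668 − -31.298·1161.046894) / -3042.655496 = -46.747655
y = (-93.414·1161.046894 − 3145.377357·3.272) / -3042.655496 = 39.028312

x=-46.748 y=39.028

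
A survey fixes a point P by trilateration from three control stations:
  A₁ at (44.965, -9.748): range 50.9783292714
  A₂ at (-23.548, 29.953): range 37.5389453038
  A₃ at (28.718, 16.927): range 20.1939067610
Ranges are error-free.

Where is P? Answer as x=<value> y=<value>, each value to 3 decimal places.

x=13.983 y=30.735

eq1: (x − 44.965)² + (y + 9.748)² = 50.9783292714²
eq2: (x + 23.548)² + (y − 29.953)² = 37.5389453038²
eq3: (x − 28.718)² + (y − 16.927)² = 20.1939067610²
eq3−eq2, eq3−eq1 (x²,y² cancel):
  -104.532·x + 26.052·y = -660.934884
  32.494·x − 53.350·y = -1185.368309
det = -104.532·-53.350 − 26.052·32.494 = 4730.248512
x = (-660.934884·-53.350 − 26.052·-1185.368309) / 4730.248512 = 13.982794
y = (-104.532·-1185.368309 − -660.934884·32.494) / 4730.248512 = 30.735243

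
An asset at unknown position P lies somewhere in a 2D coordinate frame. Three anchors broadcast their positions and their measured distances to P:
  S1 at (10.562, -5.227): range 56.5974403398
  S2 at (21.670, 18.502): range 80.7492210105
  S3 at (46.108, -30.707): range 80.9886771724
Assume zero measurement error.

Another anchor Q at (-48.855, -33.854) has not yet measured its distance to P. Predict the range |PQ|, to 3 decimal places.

15.572

eq1: (x − 10.562)² + (y + 5.227)² = 56.5974403398²
eq2: (x − 21.670)² + (y − 18.502)² = 80.7492210105²
eq3: (x − 46.108)² + (y + 30.707)² = 80.9886771724²
eq3−eq1, eq3−eq2 (x²,y² cancel):
  -71.092·x + 50.960·y = 425.905437
  -48.876·x + 98.418·y = -2218.225473
det = -71.092·98.418 − 50.960·-48.876 = -4506.011496
x = (425.905437·98.418 − 50.960·-2218.225473) / -4506.011496 = -34.389067
y = (-71.092·-2218.225473 − 425.905437·-48.876) / -4506.011496 = -39.616996
|P − Q| = √((-34.389067 − -48.855)² + (-39.616996 − -33.854)²) = 15.571620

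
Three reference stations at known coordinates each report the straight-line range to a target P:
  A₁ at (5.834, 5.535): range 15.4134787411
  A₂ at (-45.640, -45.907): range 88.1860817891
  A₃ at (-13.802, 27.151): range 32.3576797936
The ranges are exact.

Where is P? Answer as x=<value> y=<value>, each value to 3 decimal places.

eq1: (x − 5.834)² + (y − 5.535)² = 15.4134787411²
eq2: (x + 45.640)² + (y + 45.907)² = 88.1860817891²
eq3: (x + 13.802)² + (y − 27.151)² = 32.3576797936²
eq1−eq2, eq1−eq3 (x²,y² cancel):
  -102.948·x − 102.884·y = -3413.419226
  -39.272·x + 43.232·y = 53.556109
det = -102.948·43.232 − -102.884·-39.272 = -8491.108384
x = (-3413.419226·43.232 − -102.884·53.556109) / -8491.108384 = 16.730310
y = (-102.948·53.556109 − -3413.419226·-39.272) / -8491.108384 = 16.436640

x=16.730 y=16.437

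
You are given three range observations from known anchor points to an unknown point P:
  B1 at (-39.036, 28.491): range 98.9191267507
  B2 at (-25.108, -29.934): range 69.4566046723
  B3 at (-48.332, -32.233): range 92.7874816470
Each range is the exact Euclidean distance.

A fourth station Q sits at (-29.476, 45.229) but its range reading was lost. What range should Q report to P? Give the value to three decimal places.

eq1: (x + 39.036)² + (y − 28.491)² = 98.9191267507²
eq2: (x + 25.108)² + (y + 29.934)² = 69.4566046723²
eq3: (x + 48.332)² + (y + 32.233)² = 92.7874816470²
eq1−eq3, eq1−eq2 (x²,y² cancel):
  -18.592·x − 121.448·y = 2214.879023
  27.856·x − 116.850·y = 4151.683348
det = -18.592·-116.850 − -121.448·27.856 = 5555.530688
x = (2214.879023·-116.850 − -121.448·4151.683348) / 5555.530688 = 44.173102
y = (-18.592·4151.683348 − 2214.879023·27.856) / 5555.530688 = -24.999550
|P − Q| = √((44.173102 − -29.476)² + (-24.999550 − 45.229)²) = 101.765611

101.766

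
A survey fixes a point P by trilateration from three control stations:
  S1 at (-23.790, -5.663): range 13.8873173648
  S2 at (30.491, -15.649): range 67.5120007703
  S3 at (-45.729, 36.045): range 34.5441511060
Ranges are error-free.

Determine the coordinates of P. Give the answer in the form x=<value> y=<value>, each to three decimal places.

x=-34.260 y=3.460

eq1: (x + 23.790)² + (y + 5.663)² = 13.8873173648²
eq2: (x − 30.491)² + (y + 15.649)² = 67.5120007703²
eq3: (x + 45.729)² + (y − 36.045)² = 34.5441511060²
eq1−eq2, eq1−eq3 (x²,y² cancel):
  108.562·x − 19.972·y = -3788.454051
  -43.878·x + 83.416·y = 1791.909005
det = 108.562·83.416 − -19.972·-43.878 = 8179.476376
x = (-3788.454051·83.416 − -19.972·1791.909005) / 8179.476376 = -34.260100
y = (108.562·1791.909005 − -3788.454051·-43.878) / 8179.476376 = 3.460300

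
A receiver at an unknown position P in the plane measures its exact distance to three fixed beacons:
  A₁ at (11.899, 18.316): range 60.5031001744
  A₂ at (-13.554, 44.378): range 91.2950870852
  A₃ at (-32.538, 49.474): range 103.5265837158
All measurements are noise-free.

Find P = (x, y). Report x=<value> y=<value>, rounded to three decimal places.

x=15.829 y=-42.059

eq1: (x − 11.899)² + (y − 18.316)² = 60.5031001744²
eq2: (x + 13.554)² + (y − 44.378)² = 91.2950870852²
eq3: (x + 32.538)² + (y − 49.474)² = 103.5265837158²
eq3−eq1, eq3−eq2 (x²,y² cancel):
  88.874·x − 62.316·y = 4027.792342
  37.968·x − 10.192·y = 1029.680290
det = 88.874·-10.192 − -62.316·37.968 = 1460.210080
x = (4027.792342·-10.192 − -62.316·1029.680290) / 1460.210080 = 15.829433
y = (88.874·1029.680290 − 4027.792342·37.968) / 1460.210080 = -42.059300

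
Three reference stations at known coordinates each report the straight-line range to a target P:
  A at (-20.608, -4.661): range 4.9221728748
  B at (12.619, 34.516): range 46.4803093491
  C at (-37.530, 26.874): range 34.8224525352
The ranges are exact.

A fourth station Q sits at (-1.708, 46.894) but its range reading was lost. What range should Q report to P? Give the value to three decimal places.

eq1: (x + 20.608)² + (y + 4.661)² = 4.9221728748²
eq2: (x − 12.619)² + (y − 34.516)² = 46.4803093491²
eq3: (x + 37.530)² + (y − 26.874)² = 34.8224525352²
eq2−eq1, eq2−eq3 (x²,y² cancel):
  -66.454·x − 78.354·y = 1232.012539
  -100.298·x − 15.284·y = 1727.935316
det = -66.454·-15.284 − -78.354·-100.298 = -6843.066556
x = (1232.012539·-15.284 − -78.354·1727.935316) / -6843.066556 = -17.033382
y = (-66.454·1727.935316 − 1232.012539·-100.298) / -6843.066556 = -1.277232
|P − Q| = √((-17.033382 − -1.708)² + (-1.277232 − 46.894)²) = 50.550320

50.550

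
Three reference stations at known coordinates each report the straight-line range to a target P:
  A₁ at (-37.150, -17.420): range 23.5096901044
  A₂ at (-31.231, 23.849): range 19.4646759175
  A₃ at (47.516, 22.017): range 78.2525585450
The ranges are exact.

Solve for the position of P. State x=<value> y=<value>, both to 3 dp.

eq1: (x + 37.150)² + (y + 17.420)² = 23.5096901044²
eq2: (x + 31.231)² + (y − 23.849)² = 19.4646759175²
eq3: (x − 47.516)² + (y − 22.017)² = 78.2525585450²
eq3−eq2, eq3−eq1 (x²,y² cancel):
  -157.494·x + 3.664·y = 4546.220927
  -169.332·x − 78.874·y = 4511.817745
det = -157.494·-78.874 − 3.664·-169.332 = 13042.614204
x = (4546.220927·-78.874 − 3.664·4511.817745) / 13042.614204 = -28.760333
y = (-157.494·4511.817745 − 4546.220927·-169.332) / 13042.614204 = 4.541763

x=-28.760 y=4.542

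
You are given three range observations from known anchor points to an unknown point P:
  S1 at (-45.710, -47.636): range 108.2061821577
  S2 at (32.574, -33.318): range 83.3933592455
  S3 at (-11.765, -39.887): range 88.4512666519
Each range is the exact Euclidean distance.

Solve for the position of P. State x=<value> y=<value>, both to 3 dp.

x=7.917 y=46.347

eq1: (x + 45.710)² + (y + 47.636)² = 108.2061821577²
eq2: (x − 32.574)² + (y + 33.318)² = 83.3933592455²
eq3: (x + 11.765)² + (y + 39.887)² = 88.4512666519²
eq2−eq1, eq2−eq3 (x²,y² cancel):
  -156.568·x − 28.636·y = -2566.687495
  -88.678·x − 13.138·y = -1310.940812
det = -156.568·-13.138 − -28.636·-88.678 = -482.392824
x = (-2566.687495·-13.138 − -28.636·-1310.940812) / -482.392824 = 7.916703
y = (-156.568·-1310.940812 − -2566.687495·-88.678) / -482.392824 = 46.346735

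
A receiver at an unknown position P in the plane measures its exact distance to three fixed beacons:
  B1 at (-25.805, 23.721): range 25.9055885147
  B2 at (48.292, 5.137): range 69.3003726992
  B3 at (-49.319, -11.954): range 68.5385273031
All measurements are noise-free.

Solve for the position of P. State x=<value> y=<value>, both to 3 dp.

eq1: (x + 25.805)² + (y − 23.721)² = 25.9055885147²
eq2: (x − 48.292)² + (y − 5.137)² = 69.3003726992²
eq3: (x + 49.319)² + (y + 11.954)² = 68.5385273031²
eq3−eq2, eq3−eq1 (x²,y² cancel):
  195.222·x + 34.182·y = -321.767775
  47.028·x + 71.350·y = 2679.752198
det = 195.222·71.350 − 34.182·47.028 = 12321.578604
x = (-321.767775·71.350 − 34.182·2679.752198) / 12321.578604 = -9.297301
y = (195.222·2679.752198 − -321.767775·47.028) / 12321.578604 = 43.685854

x=-9.297 y=43.686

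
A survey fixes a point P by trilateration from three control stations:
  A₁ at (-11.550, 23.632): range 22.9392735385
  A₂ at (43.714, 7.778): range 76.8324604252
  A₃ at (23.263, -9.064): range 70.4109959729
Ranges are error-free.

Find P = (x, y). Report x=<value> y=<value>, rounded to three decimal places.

x=-24.951 y=42.250

eq1: (x + 11.550)² + (y − 23.632)² = 22.9392735385²
eq2: (x − 43.714)² + (y − 7.778)² = 76.8324604252²
eq3: (x − 23.263)² + (y + 9.064)² = 70.4109959729²
eq1−eq3, eq1−eq2 (x²,y² cancel):
  69.626·x − 65.392·y = -4500.048742
  110.528·x − 31.708·y = -4097.479549
det = 69.626·-31.708 − -65.392·110.528 = 5019.945768
x = (-4500.048742·-31.708 − -65.392·-4097.479549) / 5019.945768 = -24.951432
y = (69.626·-4097.479549 − -4500.048742·110.528) / 5019.945768 = 42.249515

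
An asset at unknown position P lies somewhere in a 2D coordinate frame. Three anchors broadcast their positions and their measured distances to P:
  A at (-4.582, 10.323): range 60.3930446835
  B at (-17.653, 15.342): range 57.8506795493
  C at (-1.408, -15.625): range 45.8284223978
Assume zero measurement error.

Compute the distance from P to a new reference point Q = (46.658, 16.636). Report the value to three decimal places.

eq1: (x + 4.582)² + (y − 10.323)² = 60.3930446835²
eq2: (x + 17.653)² + (y − 15.342)² = 57.8506795493²
eq3: (x + 1.408)² + (y + 15.625)² = 45.8284223978²
eq1−eq2, eq1−eq3 (x²,y² cancel):
  -26.142·x + 10.038·y = 720.065042
  6.348·x − 51.896·y = 1665.639583
det = -26.142·-51.896 − 10.038·6.348 = 1292.944008
x = (720.065042·-51.896 − 10.038·1665.639583) / 1292.944008 = -41.833355
y = (-26.142·1665.639583 − 720.065042·6.348) / 1292.944008 = -37.212843
|P − Q| = √((-41.833355 − 46.658)² + (-37.212843 − 16.636)²) = 103.587730

103.588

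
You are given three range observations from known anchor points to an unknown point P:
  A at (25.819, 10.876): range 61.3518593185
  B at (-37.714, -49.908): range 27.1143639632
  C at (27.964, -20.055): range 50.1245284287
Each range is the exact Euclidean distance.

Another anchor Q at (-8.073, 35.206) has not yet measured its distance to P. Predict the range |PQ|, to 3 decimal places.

eq1: (x − 25.819)² + (y − 10.876)² = 61.3518593185²
eq2: (x + 37.714)² + (y + 49.908)² = 27.1143639632²
eq3: (x − 27.964)² + (y + 20.055)² = 50.1245284287²
eq2−eq3, eq2−eq1 (x²,y² cancel):
  131.356·x + 59.706·y = -4506.245556
  127.066·x + 121.568·y = -6157.108032
det = 131.356·121.568 − 59.706·127.066 = 8382.083612
x = (-4506.245556·121.568 − 59.706·-6157.108032) / 8382.083612 = -21.498111
y = (131.356·-6157.108032 − -4506.245556·127.066) / 8382.083612 = -28.177061
|P − Q| = √((-21.498111 − -8.073)² + (-28.177061 − 35.206)²) = 64.789244

64.789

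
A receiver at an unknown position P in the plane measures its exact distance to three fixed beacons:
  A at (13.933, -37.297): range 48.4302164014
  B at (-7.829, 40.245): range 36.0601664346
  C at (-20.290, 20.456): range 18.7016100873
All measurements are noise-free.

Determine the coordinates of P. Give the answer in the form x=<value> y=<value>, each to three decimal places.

eq1: (x − 13.933)² + (y + 37.297)² = 48.4302164014²
eq2: (x + 7.829)² + (y − 40.245)² = 36.0601664346²
eq3: (x + 20.290)² + (y − 20.456)² = 18.7016100873²
eq3−eq2, eq3−eq1 (x²,y² cancel):
  24.922·x + 39.578·y = -99.764153
  68.446·x − 115.506·y = -1240.672979
det = 24.922·-115.506 − 39.578·68.446 = -5587.596320
x = (-99.764153·-115.506 − 39.578·-1240.672979) / -5587.596320 = -10.850231
y = (24.922·-1240.672979 − -99.764153·68.446) / -5587.596320 = 4.311620

x=-10.850 y=4.312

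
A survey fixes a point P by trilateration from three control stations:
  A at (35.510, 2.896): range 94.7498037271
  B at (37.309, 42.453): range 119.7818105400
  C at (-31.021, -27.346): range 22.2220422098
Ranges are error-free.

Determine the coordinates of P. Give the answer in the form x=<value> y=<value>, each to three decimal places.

eq1: (x − 35.510)² + (y − 2.896)² = 94.7498037271²
eq2: (x − 37.309)² + (y − 42.453)² = 119.7818105400²
eq3: (x + 31.021)² + (y + 27.346)² = 22.2220422098²
eq2−eq1, eq2−eq3 (x²,y² cancel):
  -3.598·x − 79.114·y = 3445.285056
  -136.660·x − 139.598·y = 12369.750443
det = -3.598·-139.598 − -79.114·-136.660 = -10309.445636
x = (3445.285056·-139.598 − -79.114·12369.750443) / -10309.445636 = -48.272773
y = (-3.598·12369.750443 − 3445.285056·-136.660) / -10309.445636 = -41.352979

x=-48.273 y=-41.353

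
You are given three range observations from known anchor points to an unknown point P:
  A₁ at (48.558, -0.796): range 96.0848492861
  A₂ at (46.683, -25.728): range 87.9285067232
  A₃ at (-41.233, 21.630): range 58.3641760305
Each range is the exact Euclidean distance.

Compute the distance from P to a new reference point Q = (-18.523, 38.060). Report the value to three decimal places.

eq1: (x − 48.558)² + (y + 0.796)² = 96.0848492861²
eq2: (x − 46.683)² + (y + 25.728)² = 87.9285067232²
eq3: (x + 41.233)² + (y − 21.630)² = 58.3641760305²
eq2−eq1, eq2−eq3 (x²,y² cancel):
  3.750·x + 49.864·y = -1983.595461
  -175.832·x + 94.716·y = 3651.829967
det = 3.750·94.716 − 49.864·-175.832 = 9122.871848
x = (-1983.595461·94.716 − 49.864·3651.829967) / 9122.871848 = -40.554453
y = (3.750·3651.829967 − -1983.595461·-175.832) / 9122.871848 = -36.730231
|P − Q| = √((-40.554453 − -18.523)² + (-36.730231 − 38.060)²) = 77.967709

77.968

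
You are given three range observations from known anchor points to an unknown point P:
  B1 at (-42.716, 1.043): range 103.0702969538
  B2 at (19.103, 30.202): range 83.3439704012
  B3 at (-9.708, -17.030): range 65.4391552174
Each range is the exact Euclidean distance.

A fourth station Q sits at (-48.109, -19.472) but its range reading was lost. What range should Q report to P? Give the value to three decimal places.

eq1: (x + 42.716)² + (y − 1.043)² = 103.0702969538²
eq2: (x − 19.103)² + (y − 30.202)² = 83.3439704012²
eq3: (x + 9.708)² + (y + 17.030)² = 65.4391552174²
eq1−eq2, eq1−eq3 (x²,y² cancel):
  123.638·x + 58.318·y = 3128.609620
  66.016·x − 36.146·y = 4899.724738
det = 123.638·-36.146 − 58.318·66.016 = -8318.940236
x = (3128.609620·-36.146 − 58.318·4899.724738) / -8318.940236 = 47.942269
y = (123.638·4899.724738 − 3128.609620·66.016) / -8318.940236 = -47.993358
|P − Q| = √((47.942269 − -48.109)² + (-47.993358 − -19.472)²) = 100.196378

100.196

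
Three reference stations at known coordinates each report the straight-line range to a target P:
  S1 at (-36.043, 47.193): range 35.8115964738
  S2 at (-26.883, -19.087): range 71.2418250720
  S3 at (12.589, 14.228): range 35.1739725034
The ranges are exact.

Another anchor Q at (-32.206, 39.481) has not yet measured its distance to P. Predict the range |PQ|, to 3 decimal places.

32.842

eq1: (x + 36.043)² + (y − 47.193)² = 35.8115964738²
eq2: (x + 26.883)² + (y + 19.087)² = 71.2418250720²
eq3: (x − 12.589)² + (y − 14.228)² = 35.1739725034²
eq3−eq2, eq3−eq1 (x²,y² cancel):
  -78.944·x − 66.630·y = -3112.098945
  -97.264·x + 65.930·y = 3120.096093
det = -78.944·65.930 − -66.630·-97.264 = -11685.478240
x = (-3112.098945·65.930 − -66.630·3120.096093) / -11685.478240 = -0.232025
y = (-78.944·3120.096093 − -3112.098945·-97.264) / -11685.478240 = 46.982079
|P − Q| = √((-0.232025 − -32.206)² + (46.982079 − 39.481)²) = 32.842066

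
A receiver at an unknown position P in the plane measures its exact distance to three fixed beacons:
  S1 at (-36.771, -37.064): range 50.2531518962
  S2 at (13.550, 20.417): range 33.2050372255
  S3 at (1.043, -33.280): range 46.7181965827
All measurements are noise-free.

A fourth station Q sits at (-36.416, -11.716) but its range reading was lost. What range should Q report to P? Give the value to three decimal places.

eq1: (x + 36.771)² + (y + 37.064)² = 50.2531518962²
eq2: (x − 13.550)² + (y − 20.417)² = 33.2050372255²
eq3: (x − 1.043)² + (y + 33.280)² = 46.7181965827²
eq1−eq2, eq1−eq3 (x²,y² cancel):
  100.642·x + 114.962·y = -702.585370
  75.628·x + 7.568·y = -1274.410904
det = 100.642·7.568 − 114.962·75.628 = -7932.687480
x = (-702.585370·7.568 − 114.962·-1274.410904) / -7932.687480 = -17.798717
y = (100.642·-1274.410904 − -702.585370·75.628) / -7932.687480 = 9.470200
|P − Q| = √((-17.798717 − -36.416)² + (9.470200 − -11.716)²) = 28.203870

28.204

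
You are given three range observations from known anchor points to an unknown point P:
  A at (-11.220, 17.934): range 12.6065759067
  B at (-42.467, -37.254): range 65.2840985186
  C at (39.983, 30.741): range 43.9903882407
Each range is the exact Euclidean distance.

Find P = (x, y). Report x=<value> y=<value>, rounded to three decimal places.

x=0.051 y=12.286

eq1: (x + 11.220)² + (y − 17.934)² = 12.6065759067²
eq2: (x + 42.467)² + (y + 37.254)² = 65.2840985186²
eq3: (x − 39.983)² + (y − 30.741)² = 43.9903882407²
eq1−eq2, eq1−eq3 (x²,y² cancel):
  -62.494·x − 110.376·y = -1359.297914
  102.406·x + 25.614·y = 319.904113
det = -62.494·25.614 − -110.376·102.406 = 9702.443340
x = (-1359.297914·25.614 − -110.376·319.904113) / 9702.443340 = 0.050779
y = (-62.494·319.904113 − -1359.297914·102.406) / 9702.443340 = 12.286408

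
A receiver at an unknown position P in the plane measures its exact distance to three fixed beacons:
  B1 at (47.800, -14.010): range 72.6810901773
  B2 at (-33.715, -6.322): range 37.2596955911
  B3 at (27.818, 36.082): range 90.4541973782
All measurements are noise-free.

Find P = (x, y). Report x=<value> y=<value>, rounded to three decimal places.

x=-19.739 y=-40.861

eq1: (x − 47.800)² + (y + 14.010)² = 72.6810901773²
eq2: (x + 33.715)² + (y + 6.322)² = 37.2596955911²
eq3: (x − 27.818)² + (y − 36.082)² = 90.4541973782²
eq1−eq3, eq1−eq2 (x²,y² cancel):
  -39.964·x + 100.184·y = -3304.789206
  -163.030·x + 15.376·y = 2589.804763
det = -39.964·15.376 − 100.184·-163.030 = 15718.511056
x = (-3304.789206·15.376 − 100.184·2589.804763) / 15718.511056 = -19.739239
y = (-39.964·2589.804763 − -3304.789206·-163.030) / 15718.511056 = -40.861297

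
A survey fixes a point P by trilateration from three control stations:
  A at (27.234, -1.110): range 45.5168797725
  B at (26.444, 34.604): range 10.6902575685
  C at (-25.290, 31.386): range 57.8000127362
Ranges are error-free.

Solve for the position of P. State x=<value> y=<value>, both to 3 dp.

eq1: (x − 27.234)² + (y + 1.110)² = 45.5168797725²
eq2: (x − 26.444)² + (y − 34.604)² = 10.6902575685²
eq3: (x + 25.290)² + (y − 31.386)² = 57.8000127362²
eq2−eq3, eq2−eq1 (x²,y² cancel):
  -103.468·x − 6.436·y = -3498.616721
  1.580·x − 71.428·y = -3111.303833
det = -103.468·-71.428 − -6.436·1.580 = 7400.681184
x = (-3498.616721·-71.428 − -6.436·-3111.303833) / 7400.681184 = 31.061309
y = (-103.468·-3111.303833 − -3498.616721·1.580) / 7400.681184 = 44.245684

x=31.061 y=44.246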